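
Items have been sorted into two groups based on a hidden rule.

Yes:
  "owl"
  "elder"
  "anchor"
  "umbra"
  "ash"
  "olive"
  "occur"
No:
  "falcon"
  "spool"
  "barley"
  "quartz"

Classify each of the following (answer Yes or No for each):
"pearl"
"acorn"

No, Yes

Checking candidate rules against both groups, what survives is: starts with a vowel.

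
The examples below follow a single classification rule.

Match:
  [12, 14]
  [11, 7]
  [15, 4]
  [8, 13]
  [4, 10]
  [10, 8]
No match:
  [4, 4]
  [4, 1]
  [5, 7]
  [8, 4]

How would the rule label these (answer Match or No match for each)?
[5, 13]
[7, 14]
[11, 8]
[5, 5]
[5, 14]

Match, Match, Match, No match, Match

The distinguishing property — sum ≥ 14 — holds for all the 'Match' cases and none of the 'No match' cases.
[5, 13] → 5+13 = 18 → Match.
[7, 14] → 7+14 = 21 → Match.
[11, 8] → 11+8 = 19 → Match.
[5, 5] → 5+5 = 10 → No match.
[5, 14] → 5+14 = 19 → Match.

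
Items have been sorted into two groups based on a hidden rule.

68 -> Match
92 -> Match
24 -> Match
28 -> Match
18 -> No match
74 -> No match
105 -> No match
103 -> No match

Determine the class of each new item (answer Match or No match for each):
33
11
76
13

The distinguishing property — multiple of 4 — holds for all the 'Match' cases and none of the 'No match' cases.

No match, No match, Match, No match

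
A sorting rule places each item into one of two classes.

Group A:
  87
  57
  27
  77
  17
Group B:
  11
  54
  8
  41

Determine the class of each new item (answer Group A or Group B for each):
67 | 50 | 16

'Group A' ⟺ ends in digit 7.
67: Group A (last digit 7).
50: Group B (last digit 0).
16: Group B (last digit 6).

Group A, Group B, Group B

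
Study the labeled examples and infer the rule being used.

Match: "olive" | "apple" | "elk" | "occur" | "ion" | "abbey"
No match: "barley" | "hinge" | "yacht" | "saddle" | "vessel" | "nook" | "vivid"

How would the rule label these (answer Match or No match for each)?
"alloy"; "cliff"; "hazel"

The simplest hypothesis consistent with all the labels is: starts with a vowel.
"alloy" → starts with 'a' → Match. "cliff" → starts with 'c' → No match. "hazel" → starts with 'h' → No match.

Match, No match, No match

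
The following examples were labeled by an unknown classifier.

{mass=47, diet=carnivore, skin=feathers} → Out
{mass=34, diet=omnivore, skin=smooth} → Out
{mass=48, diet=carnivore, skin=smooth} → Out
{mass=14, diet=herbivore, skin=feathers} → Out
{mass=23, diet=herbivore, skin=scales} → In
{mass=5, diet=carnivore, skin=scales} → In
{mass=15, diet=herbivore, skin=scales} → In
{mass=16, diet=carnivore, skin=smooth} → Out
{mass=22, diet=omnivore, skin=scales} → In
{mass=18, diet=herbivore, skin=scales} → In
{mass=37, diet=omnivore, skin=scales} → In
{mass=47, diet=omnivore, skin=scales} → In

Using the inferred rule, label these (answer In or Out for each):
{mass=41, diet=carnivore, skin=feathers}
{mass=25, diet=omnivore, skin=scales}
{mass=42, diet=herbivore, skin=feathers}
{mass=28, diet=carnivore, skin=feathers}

Out, In, Out, Out

'In' ⟺ skin is scales.
{mass=41, diet=carnivore, skin=feathers}: skin is feathers, doesn't qualify → Out.
{mass=25, diet=omnivore, skin=scales}: skin is scales, meets the rule → In.
{mass=42, diet=herbivore, skin=feathers}: skin is feathers, doesn't qualify → Out.
{mass=28, diet=carnivore, skin=feathers}: skin is feathers, doesn't qualify → Out.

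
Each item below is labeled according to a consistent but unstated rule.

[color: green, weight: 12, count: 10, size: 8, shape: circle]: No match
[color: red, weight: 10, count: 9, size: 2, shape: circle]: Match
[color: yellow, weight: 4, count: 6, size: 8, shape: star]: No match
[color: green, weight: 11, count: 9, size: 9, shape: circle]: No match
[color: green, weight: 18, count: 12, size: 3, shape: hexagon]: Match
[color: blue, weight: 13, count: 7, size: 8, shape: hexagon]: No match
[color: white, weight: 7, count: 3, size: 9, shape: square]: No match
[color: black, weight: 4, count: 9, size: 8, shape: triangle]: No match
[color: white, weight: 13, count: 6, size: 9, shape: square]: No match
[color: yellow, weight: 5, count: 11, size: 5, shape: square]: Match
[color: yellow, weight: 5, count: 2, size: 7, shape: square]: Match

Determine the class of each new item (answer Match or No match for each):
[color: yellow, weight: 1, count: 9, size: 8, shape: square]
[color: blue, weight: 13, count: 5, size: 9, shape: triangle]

No match, No match

'Match' ⟺ size ≤ 7.
[color: yellow, weight: 1, count: 9, size: 8, shape: square] → size = 8 → No match.
[color: blue, weight: 13, count: 5, size: 9, shape: triangle] → size = 9 → No match.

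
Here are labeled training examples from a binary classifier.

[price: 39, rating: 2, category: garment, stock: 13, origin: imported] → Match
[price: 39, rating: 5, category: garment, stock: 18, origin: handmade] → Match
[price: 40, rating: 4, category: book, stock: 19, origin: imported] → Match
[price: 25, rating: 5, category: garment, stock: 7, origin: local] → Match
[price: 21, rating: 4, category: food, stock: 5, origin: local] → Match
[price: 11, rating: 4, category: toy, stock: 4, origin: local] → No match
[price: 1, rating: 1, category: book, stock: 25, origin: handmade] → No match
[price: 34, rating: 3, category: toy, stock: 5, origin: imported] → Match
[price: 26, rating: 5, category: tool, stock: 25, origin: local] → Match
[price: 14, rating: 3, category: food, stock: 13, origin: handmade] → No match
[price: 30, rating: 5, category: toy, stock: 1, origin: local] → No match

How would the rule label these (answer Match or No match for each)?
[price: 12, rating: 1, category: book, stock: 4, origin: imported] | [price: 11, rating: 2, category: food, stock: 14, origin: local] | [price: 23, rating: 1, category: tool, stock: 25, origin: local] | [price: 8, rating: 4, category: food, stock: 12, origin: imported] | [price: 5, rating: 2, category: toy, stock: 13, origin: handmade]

No match, No match, Match, No match, No match

The rule appears to be: price ≥ 21 AND stock ≥ 4.
[price: 12, rating: 1, category: book, stock: 4, origin: imported]: price = 12, stock = 4 — does not pass, so No match.
[price: 11, rating: 2, category: food, stock: 14, origin: local]: price = 11, stock = 14 — does not pass, so No match.
[price: 23, rating: 1, category: tool, stock: 25, origin: local]: price = 23, stock = 25 — meets the rule, so Match.
[price: 8, rating: 4, category: food, stock: 12, origin: imported]: price = 8, stock = 12 — does not pass, so No match.
[price: 5, rating: 2, category: toy, stock: 13, origin: handmade]: price = 5, stock = 13 — does not pass, so No match.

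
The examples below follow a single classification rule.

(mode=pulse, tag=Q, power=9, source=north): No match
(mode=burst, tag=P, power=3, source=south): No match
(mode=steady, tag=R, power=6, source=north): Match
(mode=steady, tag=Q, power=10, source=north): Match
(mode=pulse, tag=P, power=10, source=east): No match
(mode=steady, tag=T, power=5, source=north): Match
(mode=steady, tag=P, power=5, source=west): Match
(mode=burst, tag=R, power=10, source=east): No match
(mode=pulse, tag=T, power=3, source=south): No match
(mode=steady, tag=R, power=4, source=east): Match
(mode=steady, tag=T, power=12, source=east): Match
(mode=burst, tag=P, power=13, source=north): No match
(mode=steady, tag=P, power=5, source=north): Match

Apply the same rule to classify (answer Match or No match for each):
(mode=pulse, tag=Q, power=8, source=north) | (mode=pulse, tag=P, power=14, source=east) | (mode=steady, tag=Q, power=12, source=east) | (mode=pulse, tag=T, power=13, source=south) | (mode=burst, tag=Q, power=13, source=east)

No match, No match, Match, No match, No match

The pattern is that an item is 'Match' exactly when: mode is steady.
(mode=pulse, tag=Q, power=8, source=north): No match (mode is pulse). (mode=pulse, tag=P, power=14, source=east): No match (mode is pulse). (mode=steady, tag=Q, power=12, source=east): Match (mode is steady). (mode=pulse, tag=T, power=13, source=south): No match (mode is pulse). (mode=burst, tag=Q, power=13, source=east): No match (mode is burst).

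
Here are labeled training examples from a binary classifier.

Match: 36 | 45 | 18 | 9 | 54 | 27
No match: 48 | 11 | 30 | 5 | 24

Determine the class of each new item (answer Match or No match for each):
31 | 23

No match, No match

Checking candidate rules against both groups, what survives is: multiple of 9.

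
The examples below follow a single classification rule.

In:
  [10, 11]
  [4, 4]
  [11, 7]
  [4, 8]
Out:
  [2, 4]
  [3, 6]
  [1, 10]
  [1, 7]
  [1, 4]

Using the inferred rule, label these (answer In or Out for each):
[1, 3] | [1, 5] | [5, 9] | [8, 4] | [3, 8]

Out, Out, In, In, Out

Every 'In' example satisfies: first ≥ 4. None of the 'Out' examples do.
Out: [1, 3], since first 1.
Out: [1, 5], since first 1.
In: [5, 9], since first 5.
In: [8, 4], since first 8.
Out: [3, 8], since first 3.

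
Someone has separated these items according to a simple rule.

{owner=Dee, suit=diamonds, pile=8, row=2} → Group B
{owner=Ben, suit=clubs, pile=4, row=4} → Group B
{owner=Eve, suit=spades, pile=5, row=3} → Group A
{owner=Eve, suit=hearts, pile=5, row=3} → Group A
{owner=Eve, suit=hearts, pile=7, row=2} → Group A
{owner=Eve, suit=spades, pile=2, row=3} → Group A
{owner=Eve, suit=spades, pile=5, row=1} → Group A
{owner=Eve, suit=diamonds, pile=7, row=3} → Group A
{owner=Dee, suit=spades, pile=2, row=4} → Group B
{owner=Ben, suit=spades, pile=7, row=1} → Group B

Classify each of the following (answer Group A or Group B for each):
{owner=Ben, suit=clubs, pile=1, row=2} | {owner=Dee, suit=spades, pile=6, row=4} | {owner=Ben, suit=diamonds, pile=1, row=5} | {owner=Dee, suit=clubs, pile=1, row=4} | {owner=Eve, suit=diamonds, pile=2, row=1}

Group B, Group B, Group B, Group B, Group A

Every 'Group A' example satisfies: owner is Eve. None of the 'Group B' examples do.
{owner=Ben, suit=clubs, pile=1, row=2} — owner is Ben, hence Group B.
{owner=Dee, suit=spades, pile=6, row=4} — owner is Dee, hence Group B.
{owner=Ben, suit=diamonds, pile=1, row=5} — owner is Ben, hence Group B.
{owner=Dee, suit=clubs, pile=1, row=4} — owner is Dee, hence Group B.
{owner=Eve, suit=diamonds, pile=2, row=1} — owner is Eve, hence Group A.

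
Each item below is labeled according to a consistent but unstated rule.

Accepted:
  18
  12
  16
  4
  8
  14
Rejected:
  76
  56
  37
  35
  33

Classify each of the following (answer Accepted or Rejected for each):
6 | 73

Accepted, Rejected

The rule appears to be: at most 18.
6: 6 ≤ 18, passes → Accepted.
73: 73 > 18, does not fit → Rejected.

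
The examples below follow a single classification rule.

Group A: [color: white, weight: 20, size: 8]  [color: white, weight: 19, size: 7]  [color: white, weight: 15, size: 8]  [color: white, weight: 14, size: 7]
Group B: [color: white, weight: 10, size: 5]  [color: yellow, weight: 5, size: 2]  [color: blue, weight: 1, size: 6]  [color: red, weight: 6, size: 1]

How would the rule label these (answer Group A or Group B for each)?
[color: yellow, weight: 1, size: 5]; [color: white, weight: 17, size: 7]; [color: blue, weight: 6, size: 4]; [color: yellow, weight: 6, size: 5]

A rule that fits every label: size ≥ 7 — true of each 'Group A' example, false of each 'Group B' one.

Group B, Group A, Group B, Group B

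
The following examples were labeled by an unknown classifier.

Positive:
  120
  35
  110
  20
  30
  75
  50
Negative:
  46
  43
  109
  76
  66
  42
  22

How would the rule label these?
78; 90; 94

Negative, Positive, Negative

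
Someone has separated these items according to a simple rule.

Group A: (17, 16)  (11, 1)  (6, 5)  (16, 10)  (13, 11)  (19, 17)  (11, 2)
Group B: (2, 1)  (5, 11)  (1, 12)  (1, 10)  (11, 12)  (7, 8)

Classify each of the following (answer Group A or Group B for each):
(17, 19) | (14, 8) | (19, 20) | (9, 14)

All 'Group A' examples share one property — first > second AND sum ≥ 11 — and every 'Group B' example lacks it.
(17, 19): Group B (17 < 19, 17+19 = 36). (14, 8): Group A (14 > 8, 14+8 = 22). (19, 20): Group B (19 < 20, 19+20 = 39). (9, 14): Group B (9 < 14, 9+14 = 23).

Group B, Group A, Group B, Group B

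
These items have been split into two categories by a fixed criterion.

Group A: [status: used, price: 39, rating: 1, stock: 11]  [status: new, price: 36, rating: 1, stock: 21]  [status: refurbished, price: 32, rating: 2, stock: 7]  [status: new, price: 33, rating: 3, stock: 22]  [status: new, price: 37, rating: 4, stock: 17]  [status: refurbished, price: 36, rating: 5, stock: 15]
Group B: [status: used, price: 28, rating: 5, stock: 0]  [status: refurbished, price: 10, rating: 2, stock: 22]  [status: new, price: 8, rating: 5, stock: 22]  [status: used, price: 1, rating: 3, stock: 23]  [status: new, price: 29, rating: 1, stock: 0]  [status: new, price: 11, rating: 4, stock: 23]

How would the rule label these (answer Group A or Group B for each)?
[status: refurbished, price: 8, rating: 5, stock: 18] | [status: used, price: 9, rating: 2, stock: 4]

Group B, Group B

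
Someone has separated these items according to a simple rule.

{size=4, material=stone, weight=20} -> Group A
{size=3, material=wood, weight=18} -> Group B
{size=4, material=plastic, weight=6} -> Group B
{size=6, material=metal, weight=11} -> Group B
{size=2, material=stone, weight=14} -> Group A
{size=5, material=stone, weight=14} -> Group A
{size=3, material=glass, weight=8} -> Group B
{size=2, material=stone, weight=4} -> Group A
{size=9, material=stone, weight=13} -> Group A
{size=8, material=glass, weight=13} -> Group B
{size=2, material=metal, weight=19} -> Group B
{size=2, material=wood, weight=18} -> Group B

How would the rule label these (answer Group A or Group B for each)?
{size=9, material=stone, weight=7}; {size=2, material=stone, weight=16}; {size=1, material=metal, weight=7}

Group A, Group A, Group B

Looking at the examples, the only property every 'Group A' case has and every 'Group B' case lacks is: material is stone.
{size=9, material=stone, weight=7}: Group A (material is stone). {size=2, material=stone, weight=16}: Group A (material is stone). {size=1, material=metal, weight=7}: Group B (material is metal).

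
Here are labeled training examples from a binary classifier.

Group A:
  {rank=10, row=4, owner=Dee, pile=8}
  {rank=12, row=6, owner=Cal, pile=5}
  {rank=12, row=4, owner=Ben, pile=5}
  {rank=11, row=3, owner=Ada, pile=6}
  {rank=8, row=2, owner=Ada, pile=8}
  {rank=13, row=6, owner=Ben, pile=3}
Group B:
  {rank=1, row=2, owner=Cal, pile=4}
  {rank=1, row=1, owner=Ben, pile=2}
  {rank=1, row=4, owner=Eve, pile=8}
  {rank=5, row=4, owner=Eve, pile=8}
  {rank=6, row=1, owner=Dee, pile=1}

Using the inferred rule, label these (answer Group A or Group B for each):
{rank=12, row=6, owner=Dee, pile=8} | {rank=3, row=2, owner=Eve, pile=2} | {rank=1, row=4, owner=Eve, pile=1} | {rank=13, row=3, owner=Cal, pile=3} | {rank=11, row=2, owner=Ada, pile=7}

Group A, Group B, Group B, Group A, Group A

The rule appears to be: rank ≥ 8.
{rank=12, row=6, owner=Dee, pile=8} — rank = 12, hence Group A. {rank=3, row=2, owner=Eve, pile=2} — rank = 3, hence Group B. {rank=1, row=4, owner=Eve, pile=1} — rank = 1, hence Group B. {rank=13, row=3, owner=Cal, pile=3} — rank = 13, hence Group A. {rank=11, row=2, owner=Ada, pile=7} — rank = 11, hence Group A.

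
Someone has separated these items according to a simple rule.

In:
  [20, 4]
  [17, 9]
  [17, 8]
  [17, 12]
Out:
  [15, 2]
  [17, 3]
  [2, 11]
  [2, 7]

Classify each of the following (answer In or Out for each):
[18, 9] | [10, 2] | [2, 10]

Rule: sum ≥ 24. This holds for each 'In' example and fails for each 'Out' one.
[18, 9]: 18+9 = 27 — fits, so In. [10, 2]: 10+2 = 12 — doesn't match, so Out. [2, 10]: 2+10 = 12 — doesn't match, so Out.

In, Out, Out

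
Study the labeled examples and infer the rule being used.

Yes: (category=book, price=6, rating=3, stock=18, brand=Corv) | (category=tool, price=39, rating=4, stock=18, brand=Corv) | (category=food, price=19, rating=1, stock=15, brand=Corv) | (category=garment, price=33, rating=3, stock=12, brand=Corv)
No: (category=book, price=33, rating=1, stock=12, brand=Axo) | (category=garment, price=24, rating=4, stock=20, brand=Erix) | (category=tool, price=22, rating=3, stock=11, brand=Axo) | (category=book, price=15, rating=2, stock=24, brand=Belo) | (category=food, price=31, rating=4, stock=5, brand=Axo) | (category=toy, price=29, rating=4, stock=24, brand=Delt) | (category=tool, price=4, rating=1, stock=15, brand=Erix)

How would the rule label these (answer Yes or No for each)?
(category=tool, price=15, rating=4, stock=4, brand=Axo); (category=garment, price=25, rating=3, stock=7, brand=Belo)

No, No

A rule that fits every label: brand is Corv — true of each 'Yes' example, false of each 'No' one.
(category=tool, price=15, rating=4, stock=4, brand=Axo) — brand is Axo, hence No.
(category=garment, price=25, rating=3, stock=7, brand=Belo) — brand is Belo, hence No.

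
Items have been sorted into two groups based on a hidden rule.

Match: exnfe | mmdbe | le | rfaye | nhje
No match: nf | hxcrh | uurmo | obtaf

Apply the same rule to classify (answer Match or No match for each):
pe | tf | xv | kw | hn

Match, No match, No match, No match, No match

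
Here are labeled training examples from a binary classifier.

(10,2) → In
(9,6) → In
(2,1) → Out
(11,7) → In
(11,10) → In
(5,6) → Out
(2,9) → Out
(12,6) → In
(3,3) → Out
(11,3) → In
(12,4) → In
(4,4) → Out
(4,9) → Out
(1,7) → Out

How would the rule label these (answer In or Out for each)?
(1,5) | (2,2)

Out, Out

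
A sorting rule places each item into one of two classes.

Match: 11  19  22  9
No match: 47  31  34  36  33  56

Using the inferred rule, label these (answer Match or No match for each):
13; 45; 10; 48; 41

The rule appears to be: at most 22.
13: 13 ≤ 22, satisfies this → Match.
45: 45 > 22, does not fit → No match.
10: 10 ≤ 22, satisfies this → Match.
48: 48 > 22, does not fit → No match.
41: 41 > 22, does not fit → No match.

Match, No match, Match, No match, No match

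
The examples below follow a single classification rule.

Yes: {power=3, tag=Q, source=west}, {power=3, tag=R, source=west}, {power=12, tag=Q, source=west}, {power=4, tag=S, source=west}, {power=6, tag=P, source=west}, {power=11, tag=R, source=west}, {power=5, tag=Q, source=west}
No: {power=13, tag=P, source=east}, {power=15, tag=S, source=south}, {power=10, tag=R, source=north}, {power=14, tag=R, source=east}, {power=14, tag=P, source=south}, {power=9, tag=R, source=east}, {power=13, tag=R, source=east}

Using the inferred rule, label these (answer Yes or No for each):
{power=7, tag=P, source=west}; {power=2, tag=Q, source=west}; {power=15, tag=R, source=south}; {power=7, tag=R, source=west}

The pattern is that an item is 'Yes' exactly when: source is west.

Yes, Yes, No, Yes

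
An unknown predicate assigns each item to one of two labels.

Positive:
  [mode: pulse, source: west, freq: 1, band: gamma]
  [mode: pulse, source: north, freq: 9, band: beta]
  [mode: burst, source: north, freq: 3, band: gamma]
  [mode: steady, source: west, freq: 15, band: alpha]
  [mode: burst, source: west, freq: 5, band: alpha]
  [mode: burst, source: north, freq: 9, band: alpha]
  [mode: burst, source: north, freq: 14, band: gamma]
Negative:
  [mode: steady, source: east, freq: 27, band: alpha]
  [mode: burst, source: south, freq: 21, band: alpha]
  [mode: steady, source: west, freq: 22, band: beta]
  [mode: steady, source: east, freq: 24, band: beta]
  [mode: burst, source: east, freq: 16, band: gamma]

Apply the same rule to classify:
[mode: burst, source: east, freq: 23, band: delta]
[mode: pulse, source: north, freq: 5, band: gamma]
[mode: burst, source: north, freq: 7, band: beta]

Every 'Positive' example satisfies: freq ≤ 15. None of the 'Negative' examples do.
[mode: burst, source: east, freq: 23, band: delta]: freq = 23 — does not pass, so Negative.
[mode: pulse, source: north, freq: 5, band: gamma]: freq = 5 — meets the rule, so Positive.
[mode: burst, source: north, freq: 7, band: beta]: freq = 7 — meets the rule, so Positive.

Negative, Positive, Positive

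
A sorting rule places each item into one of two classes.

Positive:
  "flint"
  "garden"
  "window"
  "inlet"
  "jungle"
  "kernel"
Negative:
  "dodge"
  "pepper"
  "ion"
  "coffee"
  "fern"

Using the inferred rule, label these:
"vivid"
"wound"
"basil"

Negative, Positive, Negative

A rule that fits every label: length ≥ 5 AND contains 'n' — true of each 'Positive' example, false of each 'Negative' one.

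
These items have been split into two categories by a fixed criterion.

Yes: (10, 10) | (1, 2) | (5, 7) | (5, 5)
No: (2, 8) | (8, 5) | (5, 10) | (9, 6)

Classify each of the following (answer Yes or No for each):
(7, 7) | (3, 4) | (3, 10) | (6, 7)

Yes, Yes, No, Yes

The rule appears to be: |first − second| ≤ 2.
(7, 7): |7−7| = 0, has this property → Yes.
(3, 4): |3−4| = 1, has this property → Yes.
(3, 10): |3−10| = 7, doesn't qualify → No.
(6, 7): |6−7| = 1, has this property → Yes.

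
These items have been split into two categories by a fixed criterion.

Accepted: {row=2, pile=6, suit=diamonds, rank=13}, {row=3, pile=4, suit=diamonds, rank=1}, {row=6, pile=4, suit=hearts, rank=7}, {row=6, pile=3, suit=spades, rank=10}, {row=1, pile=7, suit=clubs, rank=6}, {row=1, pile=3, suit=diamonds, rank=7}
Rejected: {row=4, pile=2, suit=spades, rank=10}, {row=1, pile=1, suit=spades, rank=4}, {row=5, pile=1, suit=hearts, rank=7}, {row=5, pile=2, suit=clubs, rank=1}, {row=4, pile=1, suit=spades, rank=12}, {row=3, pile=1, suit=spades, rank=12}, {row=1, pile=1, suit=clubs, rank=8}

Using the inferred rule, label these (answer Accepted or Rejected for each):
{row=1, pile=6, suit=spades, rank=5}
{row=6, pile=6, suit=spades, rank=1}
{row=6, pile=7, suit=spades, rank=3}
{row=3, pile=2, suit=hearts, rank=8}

'Accepted' ⟺ pile ≥ 3.
{row=1, pile=6, suit=spades, rank=5}: pile = 6, fits → Accepted.
{row=6, pile=6, suit=spades, rank=1}: pile = 6, fits → Accepted.
{row=6, pile=7, suit=spades, rank=3}: pile = 7, fits → Accepted.
{row=3, pile=2, suit=hearts, rank=8}: pile = 2, does not fit → Rejected.

Accepted, Accepted, Accepted, Rejected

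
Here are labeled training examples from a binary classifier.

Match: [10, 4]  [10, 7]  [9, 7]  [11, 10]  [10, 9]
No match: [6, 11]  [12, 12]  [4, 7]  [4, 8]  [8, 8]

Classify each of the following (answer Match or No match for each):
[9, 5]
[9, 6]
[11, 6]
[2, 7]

Match, Match, Match, No match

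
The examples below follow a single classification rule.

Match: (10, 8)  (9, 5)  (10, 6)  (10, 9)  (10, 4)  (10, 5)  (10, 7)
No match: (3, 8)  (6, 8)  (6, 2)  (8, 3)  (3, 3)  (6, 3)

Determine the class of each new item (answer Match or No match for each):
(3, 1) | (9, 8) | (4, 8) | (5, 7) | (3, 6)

No match, Match, No match, No match, No match

All 'Match' examples share one property — first ≥ 9 — and every 'No match' example lacks it.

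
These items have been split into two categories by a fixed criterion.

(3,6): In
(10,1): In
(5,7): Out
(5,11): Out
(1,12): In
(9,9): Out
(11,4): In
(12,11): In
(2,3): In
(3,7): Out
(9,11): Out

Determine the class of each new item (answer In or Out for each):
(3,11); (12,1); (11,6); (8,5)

Rule: sum is odd. This holds for each 'In' example and fails for each 'Out' one.

Out, In, In, In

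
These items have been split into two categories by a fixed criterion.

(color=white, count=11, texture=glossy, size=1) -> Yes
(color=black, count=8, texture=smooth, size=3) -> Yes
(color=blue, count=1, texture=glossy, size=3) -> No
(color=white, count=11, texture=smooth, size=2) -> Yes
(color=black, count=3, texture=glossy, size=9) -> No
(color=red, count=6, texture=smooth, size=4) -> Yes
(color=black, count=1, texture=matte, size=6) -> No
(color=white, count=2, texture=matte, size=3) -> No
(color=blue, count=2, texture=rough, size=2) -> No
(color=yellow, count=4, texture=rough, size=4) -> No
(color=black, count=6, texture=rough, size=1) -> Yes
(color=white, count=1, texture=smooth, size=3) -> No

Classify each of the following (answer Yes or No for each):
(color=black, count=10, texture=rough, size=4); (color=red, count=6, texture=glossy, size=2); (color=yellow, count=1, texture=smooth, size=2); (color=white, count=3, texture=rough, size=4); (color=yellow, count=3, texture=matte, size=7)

Yes, Yes, No, No, No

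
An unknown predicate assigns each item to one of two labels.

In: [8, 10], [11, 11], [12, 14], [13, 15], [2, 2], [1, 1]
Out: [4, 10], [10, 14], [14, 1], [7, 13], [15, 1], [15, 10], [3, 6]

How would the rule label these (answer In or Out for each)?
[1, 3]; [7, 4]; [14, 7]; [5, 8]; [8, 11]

The distinguishing property — |first − second| ≤ 2 — holds for all the 'In' cases and none of the 'Out' cases.

In, Out, Out, Out, Out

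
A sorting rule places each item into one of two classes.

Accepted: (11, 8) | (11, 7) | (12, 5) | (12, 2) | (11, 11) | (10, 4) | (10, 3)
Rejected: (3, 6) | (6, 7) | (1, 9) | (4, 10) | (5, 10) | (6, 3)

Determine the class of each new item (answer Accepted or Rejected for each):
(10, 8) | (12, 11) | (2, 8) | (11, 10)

Accepted, Accepted, Rejected, Accepted

The pattern is that an item is 'Accepted' exactly when: first ≥ 7.
(10, 8): first 10, qualifies → Accepted.
(12, 11): first 12, qualifies → Accepted.
(2, 8): first 2, does not pass → Rejected.
(11, 10): first 11, qualifies → Accepted.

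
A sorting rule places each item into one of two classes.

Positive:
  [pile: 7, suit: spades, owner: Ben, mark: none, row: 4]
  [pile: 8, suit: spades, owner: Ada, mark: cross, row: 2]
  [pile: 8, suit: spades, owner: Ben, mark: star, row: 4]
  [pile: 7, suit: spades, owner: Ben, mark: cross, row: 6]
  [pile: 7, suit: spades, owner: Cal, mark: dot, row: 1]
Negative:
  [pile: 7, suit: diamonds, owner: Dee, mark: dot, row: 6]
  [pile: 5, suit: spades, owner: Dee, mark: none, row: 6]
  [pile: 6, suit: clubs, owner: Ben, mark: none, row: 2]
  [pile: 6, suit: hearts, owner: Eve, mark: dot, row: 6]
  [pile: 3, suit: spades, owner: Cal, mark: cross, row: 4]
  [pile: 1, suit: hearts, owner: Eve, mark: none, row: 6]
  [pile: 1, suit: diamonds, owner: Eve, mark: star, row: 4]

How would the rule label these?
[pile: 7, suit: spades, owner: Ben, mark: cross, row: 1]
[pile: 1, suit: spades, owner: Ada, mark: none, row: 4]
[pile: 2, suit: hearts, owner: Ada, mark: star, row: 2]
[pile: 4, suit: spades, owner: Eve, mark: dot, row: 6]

Positive, Negative, Negative, Negative

The simplest hypothesis consistent with all the labels is: suit is spades AND pile ≥ 6.
[pile: 7, suit: spades, owner: Ben, mark: cross, row: 1]: Positive (suit is spades, pile = 7). [pile: 1, suit: spades, owner: Ada, mark: none, row: 4]: Negative (suit is spades, pile = 1). [pile: 2, suit: hearts, owner: Ada, mark: star, row: 2]: Negative (suit is hearts, pile = 2). [pile: 4, suit: spades, owner: Eve, mark: dot, row: 6]: Negative (suit is spades, pile = 4).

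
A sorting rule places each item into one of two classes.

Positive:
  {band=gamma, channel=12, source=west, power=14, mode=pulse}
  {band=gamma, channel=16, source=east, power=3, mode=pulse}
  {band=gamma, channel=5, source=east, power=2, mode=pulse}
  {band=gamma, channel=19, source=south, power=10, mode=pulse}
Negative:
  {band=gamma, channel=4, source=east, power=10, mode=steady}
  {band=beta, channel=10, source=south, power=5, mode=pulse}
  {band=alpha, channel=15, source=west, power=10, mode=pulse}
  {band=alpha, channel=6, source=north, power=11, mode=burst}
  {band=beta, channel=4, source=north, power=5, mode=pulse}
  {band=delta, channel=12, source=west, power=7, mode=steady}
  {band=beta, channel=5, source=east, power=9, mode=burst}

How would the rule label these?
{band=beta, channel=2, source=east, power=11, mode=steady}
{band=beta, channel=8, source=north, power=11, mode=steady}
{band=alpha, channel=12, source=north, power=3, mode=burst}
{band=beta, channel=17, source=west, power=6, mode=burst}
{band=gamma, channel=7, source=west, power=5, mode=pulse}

The common property of the 'Positive' items is: mode is pulse AND band is gamma. No 'Negative' item has it.
{band=beta, channel=2, source=east, power=11, mode=steady}: Negative (mode is steady, band is beta).
{band=beta, channel=8, source=north, power=11, mode=steady}: Negative (mode is steady, band is beta).
{band=alpha, channel=12, source=north, power=3, mode=burst}: Negative (mode is burst, band is alpha).
{band=beta, channel=17, source=west, power=6, mode=burst}: Negative (mode is burst, band is beta).
{band=gamma, channel=7, source=west, power=5, mode=pulse}: Positive (mode is pulse, band is gamma).

Negative, Negative, Negative, Negative, Positive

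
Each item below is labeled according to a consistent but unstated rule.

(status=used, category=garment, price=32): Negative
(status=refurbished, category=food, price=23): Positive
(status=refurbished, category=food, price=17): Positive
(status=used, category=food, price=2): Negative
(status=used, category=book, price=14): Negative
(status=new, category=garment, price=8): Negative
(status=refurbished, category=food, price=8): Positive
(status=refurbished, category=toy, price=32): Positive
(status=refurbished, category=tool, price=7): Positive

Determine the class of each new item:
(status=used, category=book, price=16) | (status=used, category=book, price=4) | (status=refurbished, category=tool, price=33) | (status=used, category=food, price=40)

Negative, Negative, Positive, Negative

Checking candidate rules against both groups, what survives is: status is refurbished.
(status=used, category=book, price=16) — status is used, hence Negative.
(status=used, category=book, price=4) — status is used, hence Negative.
(status=refurbished, category=tool, price=33) — status is refurbished, hence Positive.
(status=used, category=food, price=40) — status is used, hence Negative.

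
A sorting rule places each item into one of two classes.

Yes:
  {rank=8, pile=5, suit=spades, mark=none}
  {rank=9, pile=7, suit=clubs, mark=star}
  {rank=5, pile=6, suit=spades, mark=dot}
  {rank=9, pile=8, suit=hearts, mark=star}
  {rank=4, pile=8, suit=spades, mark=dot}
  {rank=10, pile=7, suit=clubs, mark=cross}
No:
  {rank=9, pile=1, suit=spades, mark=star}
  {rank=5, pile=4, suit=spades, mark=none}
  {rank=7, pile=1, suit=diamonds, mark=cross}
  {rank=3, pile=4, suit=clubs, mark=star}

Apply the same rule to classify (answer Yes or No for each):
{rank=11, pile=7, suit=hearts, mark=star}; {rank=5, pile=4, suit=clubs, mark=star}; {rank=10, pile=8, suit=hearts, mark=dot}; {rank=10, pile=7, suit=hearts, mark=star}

Yes, No, Yes, Yes

The classifier is using: pile ≥ 5.
{rank=11, pile=7, suit=hearts, mark=star}: pile = 7 — meets the rule, so Yes. {rank=5, pile=4, suit=clubs, mark=star}: pile = 4 — does not fit, so No. {rank=10, pile=8, suit=hearts, mark=dot}: pile = 8 — meets the rule, so Yes. {rank=10, pile=7, suit=hearts, mark=star}: pile = 7 — meets the rule, so Yes.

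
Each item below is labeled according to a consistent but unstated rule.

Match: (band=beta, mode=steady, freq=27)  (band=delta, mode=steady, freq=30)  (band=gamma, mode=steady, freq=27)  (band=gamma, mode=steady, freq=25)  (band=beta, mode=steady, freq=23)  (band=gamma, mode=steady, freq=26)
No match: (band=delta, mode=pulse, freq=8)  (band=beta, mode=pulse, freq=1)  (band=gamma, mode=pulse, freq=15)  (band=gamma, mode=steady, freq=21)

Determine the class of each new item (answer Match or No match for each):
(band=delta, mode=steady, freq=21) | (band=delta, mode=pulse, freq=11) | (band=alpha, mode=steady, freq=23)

No match, No match, Match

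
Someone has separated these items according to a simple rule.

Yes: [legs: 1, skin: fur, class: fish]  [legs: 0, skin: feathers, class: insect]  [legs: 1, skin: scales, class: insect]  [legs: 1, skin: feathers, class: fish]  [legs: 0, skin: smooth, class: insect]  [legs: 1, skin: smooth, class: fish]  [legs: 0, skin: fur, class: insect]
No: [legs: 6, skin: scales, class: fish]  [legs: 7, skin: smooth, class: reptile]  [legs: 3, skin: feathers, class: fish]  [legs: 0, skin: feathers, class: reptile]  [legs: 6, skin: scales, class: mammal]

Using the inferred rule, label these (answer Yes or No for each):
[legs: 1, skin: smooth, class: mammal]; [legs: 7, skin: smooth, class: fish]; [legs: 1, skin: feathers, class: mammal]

Yes, No, Yes

Every 'Yes' example satisfies: class is insect OR legs = 1. None of the 'No' examples do.
[legs: 1, skin: smooth, class: mammal]: Yes (class is mammal, legs = 1). [legs: 7, skin: smooth, class: fish]: No (class is fish, legs = 7). [legs: 1, skin: feathers, class: mammal]: Yes (class is mammal, legs = 1).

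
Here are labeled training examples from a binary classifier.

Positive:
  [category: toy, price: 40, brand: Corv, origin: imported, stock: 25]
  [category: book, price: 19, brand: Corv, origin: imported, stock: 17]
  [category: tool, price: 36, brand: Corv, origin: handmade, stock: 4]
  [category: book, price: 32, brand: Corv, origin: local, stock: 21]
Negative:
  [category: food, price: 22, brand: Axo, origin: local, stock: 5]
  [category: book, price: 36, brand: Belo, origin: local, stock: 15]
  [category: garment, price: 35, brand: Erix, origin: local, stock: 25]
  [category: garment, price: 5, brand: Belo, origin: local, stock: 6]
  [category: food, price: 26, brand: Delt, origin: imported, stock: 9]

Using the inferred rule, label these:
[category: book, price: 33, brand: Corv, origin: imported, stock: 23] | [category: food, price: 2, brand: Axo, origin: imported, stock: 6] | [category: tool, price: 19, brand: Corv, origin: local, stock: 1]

The distinguishing property — brand is Corv — holds for all the 'Positive' cases and none of the 'Negative' cases.
[category: book, price: 33, brand: Corv, origin: imported, stock: 23]: Positive (brand is Corv).
[category: food, price: 2, brand: Axo, origin: imported, stock: 6]: Negative (brand is Axo).
[category: tool, price: 19, brand: Corv, origin: local, stock: 1]: Positive (brand is Corv).

Positive, Negative, Positive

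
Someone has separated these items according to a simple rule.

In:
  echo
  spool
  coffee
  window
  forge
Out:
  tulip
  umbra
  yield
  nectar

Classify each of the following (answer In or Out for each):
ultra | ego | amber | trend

The common property of the 'In' items is: contains 'o'. No 'Out' item has it.
ultra: Out (no 'o'). ego: In (has 'o'). amber: Out (no 'o'). trend: Out (no 'o').

Out, In, Out, Out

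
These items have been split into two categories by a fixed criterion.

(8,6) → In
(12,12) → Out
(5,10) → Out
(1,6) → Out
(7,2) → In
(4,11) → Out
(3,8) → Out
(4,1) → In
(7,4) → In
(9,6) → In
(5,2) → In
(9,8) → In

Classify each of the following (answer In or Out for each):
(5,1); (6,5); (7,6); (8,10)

In, In, In, Out

All 'In' examples share one property — first > second — and every 'Out' example lacks it.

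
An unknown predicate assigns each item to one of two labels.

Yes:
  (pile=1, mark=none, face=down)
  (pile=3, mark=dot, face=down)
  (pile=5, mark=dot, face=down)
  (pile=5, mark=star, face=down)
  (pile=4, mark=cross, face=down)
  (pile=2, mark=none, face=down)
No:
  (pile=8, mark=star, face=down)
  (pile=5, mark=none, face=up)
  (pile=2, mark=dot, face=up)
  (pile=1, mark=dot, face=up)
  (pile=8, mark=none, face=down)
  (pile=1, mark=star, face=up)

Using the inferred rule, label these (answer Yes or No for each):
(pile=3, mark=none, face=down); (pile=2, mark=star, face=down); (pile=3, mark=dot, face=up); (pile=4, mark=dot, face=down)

The rule appears to be: face is down AND pile ≤ 5.

Yes, Yes, No, Yes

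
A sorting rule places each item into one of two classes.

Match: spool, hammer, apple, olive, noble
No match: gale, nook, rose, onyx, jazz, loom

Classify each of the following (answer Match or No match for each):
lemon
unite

One predicate separates the groups cleanly: length ≥ 5.
lemon: Match (length 5).
unite: Match (length 5).

Match, Match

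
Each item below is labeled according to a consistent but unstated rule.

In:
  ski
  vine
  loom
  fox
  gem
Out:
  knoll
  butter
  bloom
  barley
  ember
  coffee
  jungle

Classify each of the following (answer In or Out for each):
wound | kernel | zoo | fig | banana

Out, Out, In, In, Out

The classifier is using: length ≤ 4.
wound: Out (length 5). kernel: Out (length 6). zoo: In (length 3). fig: In (length 3). banana: Out (length 6).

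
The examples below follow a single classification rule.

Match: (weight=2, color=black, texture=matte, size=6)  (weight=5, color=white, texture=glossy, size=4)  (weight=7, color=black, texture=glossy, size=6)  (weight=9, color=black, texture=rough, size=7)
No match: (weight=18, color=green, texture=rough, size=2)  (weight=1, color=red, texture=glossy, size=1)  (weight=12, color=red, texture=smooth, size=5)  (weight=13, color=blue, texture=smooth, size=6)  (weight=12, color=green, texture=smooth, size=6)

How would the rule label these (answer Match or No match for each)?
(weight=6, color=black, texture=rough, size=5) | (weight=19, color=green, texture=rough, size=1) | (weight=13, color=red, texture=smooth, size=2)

Match, No match, No match

The rule appears to be: color is black OR color is white.
(weight=6, color=black, texture=rough, size=5): color is black — qualifies, so Match.
(weight=19, color=green, texture=rough, size=1): color is green — does not satisfy this, so No match.
(weight=13, color=red, texture=smooth, size=2): color is red — does not satisfy this, so No match.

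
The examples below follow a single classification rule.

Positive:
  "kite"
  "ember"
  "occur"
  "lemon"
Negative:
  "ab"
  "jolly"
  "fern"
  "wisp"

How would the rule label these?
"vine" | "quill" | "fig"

The rule appears to be: has ≥ 2 vowels.
"vine" — 2 vowels, hence Positive.
"quill" — 2 vowels, hence Positive.
"fig" — 1 vowel, hence Negative.

Positive, Positive, Negative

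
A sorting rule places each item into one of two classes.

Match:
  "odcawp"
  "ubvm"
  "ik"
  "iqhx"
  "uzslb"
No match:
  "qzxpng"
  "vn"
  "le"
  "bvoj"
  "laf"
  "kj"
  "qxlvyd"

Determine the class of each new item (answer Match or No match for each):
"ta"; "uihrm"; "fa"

No match, Match, No match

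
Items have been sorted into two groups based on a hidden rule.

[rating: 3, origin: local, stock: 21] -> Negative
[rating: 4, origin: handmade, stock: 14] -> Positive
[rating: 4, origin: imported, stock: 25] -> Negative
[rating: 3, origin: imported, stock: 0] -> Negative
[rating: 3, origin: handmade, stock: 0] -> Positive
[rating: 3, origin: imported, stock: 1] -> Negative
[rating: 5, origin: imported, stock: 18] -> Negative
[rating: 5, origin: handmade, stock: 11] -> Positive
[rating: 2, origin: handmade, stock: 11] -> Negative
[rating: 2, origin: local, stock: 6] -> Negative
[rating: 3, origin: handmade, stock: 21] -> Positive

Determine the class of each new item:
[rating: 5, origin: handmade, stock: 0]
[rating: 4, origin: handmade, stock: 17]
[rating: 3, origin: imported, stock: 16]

All 'Positive' examples share one property — origin is handmade AND rating ≥ 3 — and every 'Negative' example lacks it.

Positive, Positive, Negative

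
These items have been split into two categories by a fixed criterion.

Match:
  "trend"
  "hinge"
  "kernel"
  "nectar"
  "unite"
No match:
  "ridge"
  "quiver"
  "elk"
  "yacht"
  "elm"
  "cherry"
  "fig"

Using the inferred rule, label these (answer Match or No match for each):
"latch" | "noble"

The common property of the 'Match' items is: contains 'n'. No 'No match' item has it.

No match, Match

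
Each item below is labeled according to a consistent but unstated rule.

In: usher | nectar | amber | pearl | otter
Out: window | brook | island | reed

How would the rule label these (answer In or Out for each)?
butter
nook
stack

The pattern is that an item is 'In' exactly when: length ≥ 5 AND contains 'e'.
butter: length 6, has 'e', qualifies → In.
nook: length 4, no 'e', fails this test → Out.
stack: length 5, no 'e', fails this test → Out.

In, Out, Out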